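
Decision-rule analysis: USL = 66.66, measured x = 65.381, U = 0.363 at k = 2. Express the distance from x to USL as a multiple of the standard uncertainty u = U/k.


u = U / k = 0.363 / 2 = 0.1815
margin = |USL - x| = |66.66 - 65.381| = 1.279
z = margin / u = 1.279 / 0.1815
z = 7.0468

7.0468


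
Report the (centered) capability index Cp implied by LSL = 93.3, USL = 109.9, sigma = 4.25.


Cp = (USL - LSL) / (6 * sigma)
= (109.9 - 93.3) / (6 * 4.25)
= 16.6000 / 25.5000
= 0.6510

0.6510


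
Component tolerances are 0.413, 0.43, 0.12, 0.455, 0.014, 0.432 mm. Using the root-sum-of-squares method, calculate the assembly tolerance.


RSS = sqrt(0.413^2 + 0.43^2 + 0.12^2 + 0.455^2 + 0.014^2 + 0.432^2)
= sqrt(0.763714)
= 0.8739

0.8739


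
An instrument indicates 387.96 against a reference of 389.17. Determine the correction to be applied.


Correction = standard - reading
= 389.17 - 387.96
= 1.2100

1.2100


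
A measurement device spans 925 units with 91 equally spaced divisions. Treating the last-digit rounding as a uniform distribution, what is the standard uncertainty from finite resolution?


resolution = range / divisions
resolution = 925 / 91 = 10.164835
u_res = resolution / (2*sqrt(3))
u_res = 10.164835 / 3.4641016
u_res = 2.9343

2.9343


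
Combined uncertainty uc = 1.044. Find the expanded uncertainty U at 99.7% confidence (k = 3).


U = k * uc
U = 3 * 1.044
U = 3.1320

3.1320


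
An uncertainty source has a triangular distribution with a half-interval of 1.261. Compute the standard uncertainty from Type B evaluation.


u_B = half_width / sqrt(6)
u_B = 1.261 / 2.4494897
u_B = 0.5148

0.5148


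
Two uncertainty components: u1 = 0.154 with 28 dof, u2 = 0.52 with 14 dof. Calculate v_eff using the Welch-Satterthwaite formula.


uc = sqrt(u1^2 + u2^2) = sqrt(0.154^2 + 0.52^2) = 0.54232463
v_eff = uc^4 / (u1^4/v1 + u2^4/v2)
= 0.54232463^4 / (0.154^4/28 + 0.52^4/14)
= 0.086504224 / 0.0052426703
v_eff = 16.5000

16.5000


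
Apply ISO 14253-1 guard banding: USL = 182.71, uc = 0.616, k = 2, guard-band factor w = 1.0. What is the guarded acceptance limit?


U = k * uc = 2 * 0.616 = 1.232
guard band g = w * U = 1.0 * 1.232 = 1.232
AL = USL - g = 182.71 - 1.232
AL = 181.4780

181.4780


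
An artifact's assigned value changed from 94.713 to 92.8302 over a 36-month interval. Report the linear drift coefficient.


rate = (v2 - v1) / months
= (92.8302 - 94.713) / 36
= -1.8828 / 36
= -0.0523

-0.0523


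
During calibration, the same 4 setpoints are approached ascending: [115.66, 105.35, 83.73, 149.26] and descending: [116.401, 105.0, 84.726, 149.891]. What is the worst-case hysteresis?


|115.66 - 116.401| = 0.7410
|105.35 - 105.0| = 0.3500
|83.73 - 84.726| = 0.9960
|149.26 - 149.891| = 0.6310
hysteresis = max(diffs) = 0.9960

0.9960


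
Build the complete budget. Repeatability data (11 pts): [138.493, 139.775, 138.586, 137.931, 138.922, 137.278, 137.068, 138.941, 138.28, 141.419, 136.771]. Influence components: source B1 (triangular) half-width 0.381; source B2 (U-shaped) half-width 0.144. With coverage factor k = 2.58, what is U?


mean = (138.493 + 139.775 + 138.586 + 137.931 + 138.922 + 137.278 + 137.068 + 138.941 + 138.28 + 141.419 + 136.771) / 11 = 138.4967273
s = sqrt(sum((x - mean)^2)/(n-1)) = 1.3202874
u_A = s / sqrt(n) = 1.3202874 / sqrt(11) = 0.39808163
u_B1 = 0.381 / sqrt(6) = 0.1555426
u_B2 = 0.144 / sqrt(2) = 0.10182338
uc = sqrt(0.39808163^2 + 0.1555426^2 + 0.10182338^2) = 0.43935235
U = k * uc = 2.58 * 0.43935235
U = 1.1335

1.1335


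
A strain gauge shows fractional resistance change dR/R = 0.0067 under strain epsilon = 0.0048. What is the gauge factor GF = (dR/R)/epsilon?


GF = (dR/R) / epsilon
= 0.0067 / 0.0048
= 1.3958

1.3958


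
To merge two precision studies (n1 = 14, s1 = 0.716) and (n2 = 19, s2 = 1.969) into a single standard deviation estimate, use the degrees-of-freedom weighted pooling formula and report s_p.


s_p = sqrt(((n1-1)*s1^2 + (n2-1)*s2^2) / (n1+n2-2))
numerator = (14-1)*0.716^2 + (19-1)*1.969^2 = 6.664528 + 69.785298 = 76.449826
denominator = 14 + 19 - 2 = 31
s_p^2 = 76.449826 / 31 = 2.4661234
s_p = sqrt(2.4661234) = 1.5704

1.5704


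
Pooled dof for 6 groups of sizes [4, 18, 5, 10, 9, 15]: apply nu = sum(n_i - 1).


nu = sum_i (n_i - 1)
nu = ((4 - 1) + (18 - 1) + (5 - 1) + (10 - 1) + (9 - 1) + (15 - 1))
nu = 3 + 17 + 4 + 9 + 8 + 14
nu = 55

55


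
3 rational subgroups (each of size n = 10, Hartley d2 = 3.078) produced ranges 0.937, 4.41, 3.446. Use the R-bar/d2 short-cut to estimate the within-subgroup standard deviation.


R_bar = (0.937 + 4.41 + 3.446) / 3
R_bar = 8.793 / 3 = 2.931
sigma_hat = R_bar / d2 = 2.931 / 3.078 = 0.9522

0.9522


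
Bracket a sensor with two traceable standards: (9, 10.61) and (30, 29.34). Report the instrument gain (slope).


slope = (y2 - y1) / (x2 - x1)
= (29.34 - 10.61) / (30 - 9)
= 18.7300 / 21
= 0.8919

0.8919


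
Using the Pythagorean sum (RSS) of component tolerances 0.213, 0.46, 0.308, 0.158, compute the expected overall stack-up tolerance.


RSS = sqrt(0.213^2 + 0.46^2 + 0.308^2 + 0.158^2)
= sqrt(0.376797)
= 0.6138

0.6138


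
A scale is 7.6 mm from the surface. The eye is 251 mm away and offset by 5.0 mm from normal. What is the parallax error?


error = h * offset / d
= 7.6 * 5.0 / 251
= 0.1514

0.1514


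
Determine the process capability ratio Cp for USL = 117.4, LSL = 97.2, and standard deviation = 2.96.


Cp = (USL - LSL) / (6 * sigma)
= (117.4 - 97.2) / (6 * 2.96)
= 20.2000 / 17.7600
= 1.1374

1.1374


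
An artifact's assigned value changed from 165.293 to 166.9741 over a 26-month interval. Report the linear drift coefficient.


rate = (v2 - v1) / months
= (166.9741 - 165.293) / 26
= 1.6811 / 26
= 0.0647

0.0647


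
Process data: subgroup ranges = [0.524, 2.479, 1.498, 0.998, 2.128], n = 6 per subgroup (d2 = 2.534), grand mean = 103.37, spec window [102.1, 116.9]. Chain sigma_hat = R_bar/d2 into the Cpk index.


R_bar = (0.524 + 2.479 + 1.498 + 0.998 + 2.128) / 5 = 1.5254
sigma = R_bar / d2 = 1.5254 / 2.534 = 0.60197316
Cp = (USL - LSL)/(6*sigma) = (116.9 - 102.1)/(6*0.60197316) = 4.0976
Cpu = (116.9 - 103.37)/(3*0.60197316) = 7.4920
Cpl = (103.37 - 102.1)/(3*0.60197316) = 0.7032
Cpk = min(Cpu, Cpl) = 0.7032

0.7032


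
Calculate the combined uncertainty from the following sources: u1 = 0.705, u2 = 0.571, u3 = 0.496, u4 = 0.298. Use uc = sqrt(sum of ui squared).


uc = sqrt(0.705^2 + 0.571^2 + 0.496^2 + 0.298^2)
uc = sqrt(1.157886)
uc = 1.0761

1.0761


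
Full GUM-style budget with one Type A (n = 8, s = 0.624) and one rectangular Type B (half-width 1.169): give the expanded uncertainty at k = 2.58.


u_A = s / sqrt(n) = 0.624 / sqrt(8) = 0.22061732
u_B = half_width / sqrt(3) = 1.169 / sqrt(3) = 0.67492246
uc = sqrt(u_A^2 + u_B^2) = sqrt(0.22061732^2 + 0.67492246^2) = 0.71006502
U = k * uc = 2.58 * 0.71006502
U = 1.8320

1.8320


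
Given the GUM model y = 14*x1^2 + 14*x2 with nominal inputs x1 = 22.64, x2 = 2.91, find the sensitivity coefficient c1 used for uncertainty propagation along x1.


y = 14*x1^2 + 14*x2
dy/dx1 = 2*14*x1
Evaluate at x1 = 22.64: c1 = 28 * 22.64
c1 = 633.9200

633.9200


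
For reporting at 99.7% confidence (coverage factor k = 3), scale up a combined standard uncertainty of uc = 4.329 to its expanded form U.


U = k * uc
U = 3 * 4.329
U = 12.9870

12.9870


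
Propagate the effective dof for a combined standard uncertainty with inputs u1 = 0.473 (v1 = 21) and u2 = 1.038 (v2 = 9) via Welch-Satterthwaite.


uc = sqrt(u1^2 + u2^2) = sqrt(0.473^2 + 1.038^2) = 1.1406897
v_eff = uc^4 / (u1^4/v1 + u2^4/v2)
= 1.1406897^4 / (0.473^4/21 + 1.038^4/9)
= 1.6930512 / 0.13137084
v_eff = 12.8876

12.8876


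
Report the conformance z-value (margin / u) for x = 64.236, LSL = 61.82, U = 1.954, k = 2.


u = U / k = 1.954 / 2 = 0.977
margin = |LSL - x| = |61.82 - 64.236| = 2.416
z = margin / u = 2.416 / 0.977
z = 2.4729

2.4729


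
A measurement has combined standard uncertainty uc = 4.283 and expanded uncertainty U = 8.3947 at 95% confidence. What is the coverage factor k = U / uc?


k = U / uc
k = 8.3947 / 4.283
k = 1.96

1.96


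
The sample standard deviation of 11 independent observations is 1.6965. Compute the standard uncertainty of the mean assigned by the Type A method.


u_A = s / sqrt(n)
u_A = 1.6965 / sqrt(11)
u_A = 1.6965 / 3.3166248
u_A = 0.5115

0.5115


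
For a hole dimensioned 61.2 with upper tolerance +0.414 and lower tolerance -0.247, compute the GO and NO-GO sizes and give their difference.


GO = nominal - lower_tol (smallest hole = maximum material condition)
GO = 61.2 - 0.247 = 60.953
NO-GO = nominal + upper_tol (largest hole = least material condition)
NO-GO = 61.2 + 0.414 = 61.614
spread = NO-GO - GO = 61.614 - 60.953 = 0.6610

0.6610


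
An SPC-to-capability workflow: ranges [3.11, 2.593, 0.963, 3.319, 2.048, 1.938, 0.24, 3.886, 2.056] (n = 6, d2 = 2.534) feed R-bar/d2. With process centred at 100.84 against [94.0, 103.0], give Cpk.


R_bar = (3.11 + 2.593 + 0.963 + 3.319 + 2.048 + 1.938 + 0.24 + 3.886 + 2.056) / 9 = 2.2392222
sigma = R_bar / d2 = 2.2392222 / 2.534 = 0.88367096
Cp = (USL - LSL)/(6*sigma) = (103.0 - 94.0)/(6*0.88367096) = 1.6975
Cpu = (103.0 - 100.84)/(3*0.88367096) = 0.8148
Cpl = (100.84 - 94.0)/(3*0.88367096) = 2.5801
Cpk = min(Cpu, Cpl) = 0.8148

0.8148


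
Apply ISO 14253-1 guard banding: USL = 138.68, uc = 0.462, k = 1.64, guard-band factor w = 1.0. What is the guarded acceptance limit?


U = k * uc = 1.64 * 0.462 = 0.75768
guard band g = w * U = 1.0 * 0.75768 = 0.75768
AL = USL - g = 138.68 - 0.75768
AL = 137.9223

137.9223


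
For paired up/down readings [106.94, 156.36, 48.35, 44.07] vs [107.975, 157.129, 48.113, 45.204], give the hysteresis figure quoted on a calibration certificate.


|106.94 - 107.975| = 1.0350
|156.36 - 157.129| = 0.7690
|48.35 - 48.113| = 0.2370
|44.07 - 45.204| = 1.1340
hysteresis = max(diffs) = 1.1340

1.1340


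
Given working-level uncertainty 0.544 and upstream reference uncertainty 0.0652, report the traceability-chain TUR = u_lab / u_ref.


TUR = u_lab / u_ref
= 0.544 / 0.0652
= 8.3436

8.3436


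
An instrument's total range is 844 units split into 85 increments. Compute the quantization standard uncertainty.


resolution = range / divisions
resolution = 844 / 85 = 9.9294118
u_res = resolution / (2*sqrt(3))
u_res = 9.9294118 / 3.4641016
u_res = 2.8664

2.8664


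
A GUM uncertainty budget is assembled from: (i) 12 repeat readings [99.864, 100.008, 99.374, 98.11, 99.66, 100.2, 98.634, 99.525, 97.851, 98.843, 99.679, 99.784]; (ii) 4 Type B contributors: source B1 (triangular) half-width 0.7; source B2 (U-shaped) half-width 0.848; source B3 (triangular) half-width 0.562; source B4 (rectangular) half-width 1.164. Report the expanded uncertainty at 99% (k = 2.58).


mean = (99.864 + 100.008 + 99.374 + 98.11 + 99.66 + 100.2 + 98.634 + 99.525 + 97.851 + 98.843 + 99.679 + 99.784) / 12 = 99.29433333
s = sqrt(sum((x - mean)^2)/(n-1)) = 0.76042325
u_A = s / sqrt(n) = 0.76042325 / sqrt(12) = 0.21951528
u_B1 = 0.7 / sqrt(6) = 0.2857738
u_B2 = 0.848 / sqrt(2) = 0.59962655
u_B3 = 0.562 / sqrt(6) = 0.22943554
u_B4 = 1.164 / sqrt(3) = 0.67203571
uc = sqrt(0.21951528^2 + 0.2857738^2 + 0.59962655^2 + 0.22943554^2 + 0.67203571^2) = 0.99683413
U = k * uc = 2.58 * 0.99683413
U = 2.5718

2.5718


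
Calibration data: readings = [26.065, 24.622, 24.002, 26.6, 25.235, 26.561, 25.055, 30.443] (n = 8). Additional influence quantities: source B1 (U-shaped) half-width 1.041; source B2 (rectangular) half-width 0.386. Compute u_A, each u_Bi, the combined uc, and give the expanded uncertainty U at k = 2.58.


mean = (26.065 + 24.622 + 24.002 + 26.6 + 25.235 + 26.561 + 25.055 + 30.443) / 8 = 26.072875
s = sqrt(sum((x - mean)^2)/(n-1)) = 1.9909024
u_A = s / sqrt(n) = 1.9909024 / sqrt(8) = 0.70389029
u_B1 = 1.041 / sqrt(2) = 0.73609816
u_B2 = 0.386 / sqrt(3) = 0.2228572
uc = sqrt(0.70389029^2 + 0.73609816^2 + 0.2228572^2) = 1.0425773
U = k * uc = 2.58 * 1.0425773
U = 2.6898

2.6898


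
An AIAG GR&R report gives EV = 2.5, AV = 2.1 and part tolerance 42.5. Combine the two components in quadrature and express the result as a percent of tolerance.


GRR = sqrt(EV^2 + AV^2) = sqrt(2.5^2 + 2.1^2) = 3.2649655
%GRR = GRR / tol * 100 = 3.2649655 / 42.5 * 100
%GRR = 7.6823

7.6823


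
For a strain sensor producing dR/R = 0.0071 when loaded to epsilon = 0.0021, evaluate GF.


GF = (dR/R) / epsilon
= 0.0071 / 0.0021
= 3.3810

3.3810


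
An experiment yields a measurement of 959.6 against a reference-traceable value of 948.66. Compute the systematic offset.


Systematic error = measured - true
= 959.6 - 948.66
= 10.9400

10.9400


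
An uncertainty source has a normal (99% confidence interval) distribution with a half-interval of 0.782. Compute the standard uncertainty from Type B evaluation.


u_B = half_width / 2.576
u_B = 0.782 / 2.576
u_B = 0.3036

0.3036


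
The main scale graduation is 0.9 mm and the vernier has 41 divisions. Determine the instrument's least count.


LC = MSD / n_div
= 0.9 / 41
= 0.0220

0.0220


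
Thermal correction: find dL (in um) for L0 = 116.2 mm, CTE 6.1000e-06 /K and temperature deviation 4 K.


dL = L * alpha * dT
= 116.2 * 6.1000e-06 * 4
= 0.0028353 mm
dL_um = 0.0028353 * 1000 = 2.8353 um

2.8353


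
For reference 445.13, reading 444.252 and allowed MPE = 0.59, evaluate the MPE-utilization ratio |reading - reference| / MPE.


e = indication - reference = 444.252 - 445.13 = -0.8780
|e| = 0.8780
ratio = |e| / MPE = 0.8780 / 0.59
ratio = 1.4881

1.4881


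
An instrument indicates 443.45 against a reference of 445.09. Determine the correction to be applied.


Correction = standard - reading
= 445.09 - 443.45
= 1.6400

1.6400


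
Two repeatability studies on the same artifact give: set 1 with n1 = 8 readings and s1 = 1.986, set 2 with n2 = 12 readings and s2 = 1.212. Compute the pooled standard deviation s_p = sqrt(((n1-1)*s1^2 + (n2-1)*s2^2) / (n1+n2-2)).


s_p = sqrt(((n1-1)*s1^2 + (n2-1)*s2^2) / (n1+n2-2))
numerator = (8-1)*1.986^2 + (12-1)*1.212^2 = 27.609372 + 16.158384 = 43.767756
denominator = 8 + 12 - 2 = 18
s_p^2 = 43.767756 / 18 = 2.431542
s_p = sqrt(2.431542) = 1.5593

1.5593


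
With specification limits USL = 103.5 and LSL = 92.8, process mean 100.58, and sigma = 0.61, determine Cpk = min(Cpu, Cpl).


Cpu = (USL - mean) / (3*sigma) = (103.5 - 100.58) / (3*0.61) = 1.5956
Cpl = (mean - LSL) / (3*sigma) = (100.58 - 92.8) / (3*0.61) = 4.2514
Cpk = min(Cpu, Cpl) = 1.5956

1.5956


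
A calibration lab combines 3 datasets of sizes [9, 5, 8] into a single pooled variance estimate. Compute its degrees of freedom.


nu = sum_i (n_i - 1)
nu = ((9 - 1) + (5 - 1) + (8 - 1))
nu = 8 + 4 + 7
nu = 19

19


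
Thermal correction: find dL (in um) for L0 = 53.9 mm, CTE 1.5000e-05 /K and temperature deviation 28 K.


dL = L * alpha * dT
= 53.9 * 1.5000e-05 * 28
= 0.0226380 mm
dL_um = 0.0226380 * 1000 = 22.6380 um

22.6380


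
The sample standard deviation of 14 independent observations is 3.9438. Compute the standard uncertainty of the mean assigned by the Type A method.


u_A = s / sqrt(n)
u_A = 3.9438 / sqrt(14)
u_A = 3.9438 / 3.7416574
u_A = 1.0540

1.0540


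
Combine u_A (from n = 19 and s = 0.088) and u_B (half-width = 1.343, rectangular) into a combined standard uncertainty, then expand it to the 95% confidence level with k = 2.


u_A = s / sqrt(n) = 0.088 / sqrt(19) = 0.020188585
u_B = half_width / sqrt(3) = 1.343 / sqrt(3) = 0.77538141
uc = sqrt(u_A^2 + u_B^2) = sqrt(0.020188585^2 + 0.77538141^2) = 0.77564419
U = k * uc = 2 * 0.77564419
U = 1.5513

1.5513


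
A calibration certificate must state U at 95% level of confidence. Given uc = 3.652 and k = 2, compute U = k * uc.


U = k * uc
U = 2 * 3.652
U = 7.3040

7.3040


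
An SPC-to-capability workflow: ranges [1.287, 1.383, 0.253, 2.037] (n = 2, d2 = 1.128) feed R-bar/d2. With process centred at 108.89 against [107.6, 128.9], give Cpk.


R_bar = (1.287 + 1.383 + 0.253 + 2.037) / 4 = 1.24
sigma = R_bar / d2 = 1.24 / 1.128 = 1.0992908
Cp = (USL - LSL)/(6*sigma) = (128.9 - 107.6)/(6*1.0992908) = 3.2294
Cpu = (128.9 - 108.89)/(3*1.0992908) = 6.0675
Cpl = (108.89 - 107.6)/(3*1.0992908) = 0.3912
Cpk = min(Cpu, Cpl) = 0.3912

0.3912


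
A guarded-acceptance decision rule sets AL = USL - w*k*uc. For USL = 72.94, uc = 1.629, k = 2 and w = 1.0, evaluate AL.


U = k * uc = 2 * 1.629 = 3.258
guard band g = w * U = 1.0 * 3.258 = 3.258
AL = USL - g = 72.94 - 3.258
AL = 69.6820

69.6820


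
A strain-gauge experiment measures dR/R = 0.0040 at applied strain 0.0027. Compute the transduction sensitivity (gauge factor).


GF = (dR/R) / epsilon
= 0.0040 / 0.0027
= 1.4815

1.4815


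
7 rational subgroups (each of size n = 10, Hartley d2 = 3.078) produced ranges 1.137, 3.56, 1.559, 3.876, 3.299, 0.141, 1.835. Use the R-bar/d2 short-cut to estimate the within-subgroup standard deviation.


R_bar = (1.137 + 3.56 + 1.559 + 3.876 + 3.299 + 0.141 + 1.835) / 7
R_bar = 15.407 / 7 = 2.201
sigma_hat = R_bar / d2 = 2.201 / 3.078 = 0.7151

0.7151


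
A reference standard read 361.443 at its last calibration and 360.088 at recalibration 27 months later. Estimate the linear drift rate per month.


rate = (v2 - v1) / months
= (360.088 - 361.443) / 27
= -1.3550 / 27
= -0.0502

-0.0502


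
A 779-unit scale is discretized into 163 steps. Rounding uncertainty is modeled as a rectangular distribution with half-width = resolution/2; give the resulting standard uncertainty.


resolution = range / divisions
resolution = 779 / 163 = 4.7791411
u_res = resolution / (2*sqrt(3))
u_res = 4.7791411 / 3.4641016
u_res = 1.3796

1.3796


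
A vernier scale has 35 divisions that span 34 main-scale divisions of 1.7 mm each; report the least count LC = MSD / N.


LC = MSD / n_div
= 1.7 / 35
= 0.0486

0.0486


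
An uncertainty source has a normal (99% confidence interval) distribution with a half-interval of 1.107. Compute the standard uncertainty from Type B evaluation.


u_B = half_width / 2.576
u_B = 1.107 / 2.576
u_B = 0.4297

0.4297


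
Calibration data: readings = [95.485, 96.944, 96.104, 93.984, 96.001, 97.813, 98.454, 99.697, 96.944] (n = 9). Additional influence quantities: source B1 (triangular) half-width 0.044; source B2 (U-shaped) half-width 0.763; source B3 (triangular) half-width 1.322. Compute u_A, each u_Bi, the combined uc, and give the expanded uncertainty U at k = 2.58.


mean = (95.485 + 96.944 + 96.104 + 93.984 + 96.001 + 97.813 + 98.454 + 99.697 + 96.944) / 9 = 96.82511111
s = sqrt(sum((x - mean)^2)/(n-1)) = 1.6945571
u_A = s / sqrt(n) = 1.6945571 / sqrt(9) = 0.56485237
u_B1 = 0.044 / sqrt(6) = 0.017962925
u_B2 = 0.763 / sqrt(2) = 0.53952247
u_B3 = 1.322 / sqrt(6) = 0.53970424
uc = sqrt(0.56485237^2 + 0.017962925^2 + 0.53952247^2 + 0.53970424^2) = 0.94960309
U = k * uc = 2.58 * 0.94960309
U = 2.4500

2.4500


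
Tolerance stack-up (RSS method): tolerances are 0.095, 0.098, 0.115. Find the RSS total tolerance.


RSS = sqrt(0.095^2 + 0.098^2 + 0.115^2)
= sqrt(0.031854)
= 0.1785

0.1785


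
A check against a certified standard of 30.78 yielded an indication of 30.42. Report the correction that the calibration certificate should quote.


Correction = standard - reading
= 30.78 - 30.42
= 0.3600

0.3600


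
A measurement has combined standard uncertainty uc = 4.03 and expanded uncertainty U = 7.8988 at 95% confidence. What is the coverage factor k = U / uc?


k = U / uc
k = 7.8988 / 4.03
k = 1.96

1.96


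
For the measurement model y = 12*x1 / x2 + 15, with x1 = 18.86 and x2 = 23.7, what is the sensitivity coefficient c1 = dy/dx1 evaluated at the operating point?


y = 12*x1 / x2 + 15
dy/dx1 = 12/x2
Evaluate at x2 = 23.7: c1 = 12 / 23.7
c1 = 0.5063

0.5063


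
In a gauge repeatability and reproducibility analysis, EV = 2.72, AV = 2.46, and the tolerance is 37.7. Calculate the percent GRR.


GRR = sqrt(EV^2 + AV^2) = sqrt(2.72^2 + 2.46^2) = 3.6674242
%GRR = GRR / tol * 100 = 3.6674242 / 37.7 * 100
%GRR = 9.7279

9.7279


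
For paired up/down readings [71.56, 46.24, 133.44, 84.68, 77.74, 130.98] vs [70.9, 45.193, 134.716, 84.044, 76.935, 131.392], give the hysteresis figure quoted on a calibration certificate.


|71.56 - 70.9| = 0.6600
|46.24 - 45.193| = 1.0470
|133.44 - 134.716| = 1.2760
|84.68 - 84.044| = 0.6360
|77.74 - 76.935| = 0.8050
|130.98 - 131.392| = 0.4120
hysteresis = max(diffs) = 1.2760

1.2760


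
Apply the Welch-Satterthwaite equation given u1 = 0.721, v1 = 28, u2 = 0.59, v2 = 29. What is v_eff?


uc = sqrt(u1^2 + u2^2) = sqrt(0.721^2 + 0.59^2) = 0.93163351
v_eff = uc^4 / (u1^4/v1 + u2^4/v2)
= 0.93163351^4 / (0.721^4/28 + 0.59^4/29)
= 0.75332157 / 0.013829638
v_eff = 54.4715

54.4715


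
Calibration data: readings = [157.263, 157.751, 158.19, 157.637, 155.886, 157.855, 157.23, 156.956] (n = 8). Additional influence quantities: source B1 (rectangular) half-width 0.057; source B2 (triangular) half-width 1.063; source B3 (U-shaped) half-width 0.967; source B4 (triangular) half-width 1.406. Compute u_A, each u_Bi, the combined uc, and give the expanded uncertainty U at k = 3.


mean = (157.263 + 157.751 + 158.19 + 157.637 + 155.886 + 157.855 + 157.23 + 156.956) / 8 = 157.346
s = sqrt(sum((x - mean)^2)/(n-1)) = 0.70954392
u_A = s / sqrt(n) = 0.70954392 / sqrt(8) = 0.25086166
u_B1 = 0.057 / sqrt(3) = 0.032908965
u_B2 = 1.063 / sqrt(6) = 0.43396793
u_B3 = 0.967 / sqrt(2) = 0.68377226
u_B4 = 1.406 / sqrt(6) = 0.5739971
uc = sqrt(0.25086166^2 + 0.032908965^2 + 0.43396793^2 + 0.68377226^2 + 0.5739971^2) = 1.0243827
U = k * uc = 3 * 1.0243827
U = 3.0731

3.0731


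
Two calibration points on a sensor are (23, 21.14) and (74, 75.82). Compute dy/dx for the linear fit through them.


slope = (y2 - y1) / (x2 - x1)
= (75.82 - 21.14) / (74 - 23)
= 54.6800 / 51
= 1.0722

1.0722


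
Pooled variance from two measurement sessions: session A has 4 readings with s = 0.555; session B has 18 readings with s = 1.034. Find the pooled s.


s_p = sqrt(((n1-1)*s1^2 + (n2-1)*s2^2) / (n1+n2-2))
numerator = (4-1)*0.555^2 + (18-1)*1.034^2 = 0.924075 + 18.175652 = 19.099727
denominator = 4 + 18 - 2 = 20
s_p^2 = 19.099727 / 20 = 0.95498635
s_p = sqrt(0.95498635) = 0.9772

0.9772


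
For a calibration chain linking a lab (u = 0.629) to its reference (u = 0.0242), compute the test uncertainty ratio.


TUR = u_lab / u_ref
= 0.629 / 0.0242
= 25.9917

25.9917


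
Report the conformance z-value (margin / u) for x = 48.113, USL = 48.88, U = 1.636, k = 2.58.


u = U / k = 1.636 / 2.58 = 0.63410853
margin = |USL - x| = |48.88 - 48.113| = 0.767
z = margin / u = 0.767 / 0.63410853
z = 1.2096

1.2096


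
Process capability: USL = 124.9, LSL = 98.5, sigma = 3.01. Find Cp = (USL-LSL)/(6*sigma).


Cp = (USL - LSL) / (6 * sigma)
= (124.9 - 98.5) / (6 * 3.01)
= 26.4000 / 18.0600
= 1.4618

1.4618


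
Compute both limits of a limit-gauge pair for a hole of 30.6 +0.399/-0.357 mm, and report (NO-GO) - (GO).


GO = nominal - lower_tol (smallest hole = maximum material condition)
GO = 30.6 - 0.357 = 30.243
NO-GO = nominal + upper_tol (largest hole = least material condition)
NO-GO = 30.6 + 0.399 = 30.999
spread = NO-GO - GO = 30.999 - 30.243 = 0.7560

0.7560


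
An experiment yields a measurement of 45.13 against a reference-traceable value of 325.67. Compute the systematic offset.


Systematic error = measured - true
= 45.13 - 325.67
= -280.5400

-280.5400


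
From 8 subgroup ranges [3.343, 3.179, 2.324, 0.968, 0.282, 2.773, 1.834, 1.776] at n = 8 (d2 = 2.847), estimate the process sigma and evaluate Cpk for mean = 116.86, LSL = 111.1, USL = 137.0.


R_bar = (3.343 + 3.179 + 2.324 + 0.968 + 0.282 + 2.773 + 1.834 + 1.776) / 8 = 2.059875
sigma = R_bar / d2 = 2.059875 / 2.847 = 0.72352476
Cp = (USL - LSL)/(6*sigma) = (137.0 - 111.1)/(6*0.72352476) = 5.9662
Cpu = (137.0 - 116.86)/(3*0.72352476) = 9.2787
Cpl = (116.86 - 111.1)/(3*0.72352476) = 2.6537
Cpk = min(Cpu, Cpl) = 2.6537

2.6537


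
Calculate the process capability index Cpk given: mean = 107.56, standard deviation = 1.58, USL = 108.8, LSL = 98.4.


Cpu = (USL - mean) / (3*sigma) = (108.8 - 107.56) / (3*1.58) = 0.2616
Cpl = (mean - LSL) / (3*sigma) = (107.56 - 98.4) / (3*1.58) = 1.9325
Cpk = min(Cpu, Cpl) = 0.2616

0.2616


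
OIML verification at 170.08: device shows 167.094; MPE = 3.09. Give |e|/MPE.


e = indication - reference = 167.094 - 170.08 = -2.9860
|e| = 2.9860
ratio = |e| / MPE = 2.9860 / 3.09
ratio = 0.9663

0.9663


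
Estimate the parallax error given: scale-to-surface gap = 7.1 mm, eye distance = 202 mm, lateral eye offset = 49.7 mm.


error = h * offset / d
= 7.1 * 49.7 / 202
= 1.7469

1.7469


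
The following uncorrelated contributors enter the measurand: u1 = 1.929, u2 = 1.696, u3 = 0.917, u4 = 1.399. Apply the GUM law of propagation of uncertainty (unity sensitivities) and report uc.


uc = sqrt(1.929^2 + 1.696^2 + 0.917^2 + 1.399^2)
uc = sqrt(9.395547)
uc = 3.0652

3.0652


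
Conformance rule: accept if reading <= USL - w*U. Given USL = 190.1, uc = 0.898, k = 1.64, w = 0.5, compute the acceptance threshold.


U = k * uc = 1.64 * 0.898 = 1.47272
guard band g = w * U = 0.5 * 1.47272 = 0.73636
AL = USL - g = 190.1 - 0.73636
AL = 189.3636

189.3636


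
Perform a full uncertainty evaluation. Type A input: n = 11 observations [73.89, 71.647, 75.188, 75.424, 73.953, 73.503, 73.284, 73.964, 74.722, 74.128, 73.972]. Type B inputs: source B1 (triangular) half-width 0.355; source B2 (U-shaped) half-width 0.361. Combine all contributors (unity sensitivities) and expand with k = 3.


mean = (73.89 + 71.647 + 75.188 + 75.424 + 73.953 + 73.503 + 73.284 + 73.964 + 74.722 + 74.128 + 73.972) / 11 = 73.97045455
s = sqrt(sum((x - mean)^2)/(n-1)) = 1.0138959
u_A = s / sqrt(n) = 1.0138959 / sqrt(11) = 0.30570112
u_B1 = 0.355 / sqrt(6) = 0.14492814
u_B2 = 0.361 / sqrt(2) = 0.25526555
uc = sqrt(0.30570112^2 + 0.14492814^2 + 0.25526555^2) = 0.42381345
U = k * uc = 3 * 0.42381345
U = 1.2714

1.2714


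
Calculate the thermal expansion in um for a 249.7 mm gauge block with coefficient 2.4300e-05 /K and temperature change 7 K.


dL = L * alpha * dT
= 249.7 * 2.4300e-05 * 7
= 0.0424740 mm
dL_um = 0.0424740 * 1000 = 42.4740 um

42.4740


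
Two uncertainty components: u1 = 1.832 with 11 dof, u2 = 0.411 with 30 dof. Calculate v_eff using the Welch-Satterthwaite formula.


uc = sqrt(u1^2 + u2^2) = sqrt(1.832^2 + 0.411^2) = 1.877537
v_eff = uc^4 / (u1^4/v1 + u2^4/v2)
= 1.877537^4 / (1.832^4/11 + 0.411^4/30)
= 12.426649 / 1.0249729
v_eff = 12.1239

12.1239


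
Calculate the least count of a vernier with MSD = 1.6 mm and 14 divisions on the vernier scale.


LC = MSD / n_div
= 1.6 / 14
= 0.1143

0.1143


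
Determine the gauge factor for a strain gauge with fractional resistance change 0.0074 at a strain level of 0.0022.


GF = (dR/R) / epsilon
= 0.0074 / 0.0022
= 3.3636

3.3636


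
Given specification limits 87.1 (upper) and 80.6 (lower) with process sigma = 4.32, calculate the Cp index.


Cp = (USL - LSL) / (6 * sigma)
= (87.1 - 80.6) / (6 * 4.32)
= 6.5000 / 25.9200
= 0.2508

0.2508


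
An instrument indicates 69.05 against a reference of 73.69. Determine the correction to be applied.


Correction = standard - reading
= 73.69 - 69.05
= 4.6400

4.6400


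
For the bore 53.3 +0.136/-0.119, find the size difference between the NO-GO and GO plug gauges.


GO = nominal - lower_tol (smallest hole = maximum material condition)
GO = 53.3 - 0.119 = 53.181
NO-GO = nominal + upper_tol (largest hole = least material condition)
NO-GO = 53.3 + 0.136 = 53.436
spread = NO-GO - GO = 53.436 - 53.181 = 0.2550

0.2550


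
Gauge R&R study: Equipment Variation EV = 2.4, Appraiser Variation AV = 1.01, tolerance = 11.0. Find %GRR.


GRR = sqrt(EV^2 + AV^2) = sqrt(2.4^2 + 1.01^2) = 2.6038625
%GRR = GRR / tol * 100 = 2.6038625 / 11.0 * 100
%GRR = 23.6715

23.6715


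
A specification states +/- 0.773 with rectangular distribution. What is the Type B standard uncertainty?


u_B = half_width / sqrt(3)
u_B = 0.773 / 1.7320508
u_B = 0.4463

0.4463


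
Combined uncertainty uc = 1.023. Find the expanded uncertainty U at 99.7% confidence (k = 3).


U = k * uc
U = 3 * 1.023
U = 3.0690

3.0690


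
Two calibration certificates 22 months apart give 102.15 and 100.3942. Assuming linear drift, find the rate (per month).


rate = (v2 - v1) / months
= (100.3942 - 102.15) / 22
= -1.7558 / 22
= -0.0798

-0.0798


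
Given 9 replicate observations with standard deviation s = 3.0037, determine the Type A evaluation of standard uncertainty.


u_A = s / sqrt(n)
u_A = 3.0037 / sqrt(9)
u_A = 3.0037 / 3
u_A = 1.0012

1.0012


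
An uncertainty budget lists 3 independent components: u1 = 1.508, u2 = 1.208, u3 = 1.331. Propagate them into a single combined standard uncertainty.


uc = sqrt(1.508^2 + 1.208^2 + 1.331^2)
uc = sqrt(5.504889)
uc = 2.3462

2.3462


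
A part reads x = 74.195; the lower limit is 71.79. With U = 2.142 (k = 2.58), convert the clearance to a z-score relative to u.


u = U / k = 2.142 / 2.58 = 0.83023256
margin = |LSL - x| = |71.79 - 74.195| = 2.405
z = margin / u = 2.405 / 0.83023256
z = 2.8968

2.8968


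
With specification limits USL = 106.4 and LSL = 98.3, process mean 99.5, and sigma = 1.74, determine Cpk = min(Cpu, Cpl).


Cpu = (USL - mean) / (3*sigma) = (106.4 - 99.5) / (3*1.74) = 1.3218
Cpl = (mean - LSL) / (3*sigma) = (99.5 - 98.3) / (3*1.74) = 0.2299
Cpk = min(Cpu, Cpl) = 0.2299

0.2299


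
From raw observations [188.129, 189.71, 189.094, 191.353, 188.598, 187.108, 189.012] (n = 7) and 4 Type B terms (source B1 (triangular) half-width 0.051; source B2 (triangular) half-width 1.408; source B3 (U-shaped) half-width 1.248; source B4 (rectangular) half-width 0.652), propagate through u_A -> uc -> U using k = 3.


mean = (188.129 + 189.71 + 189.094 + 191.353 + 188.598 + 187.108 + 189.012) / 7 = 189.0005714
s = sqrt(sum((x - mean)^2)/(n-1)) = 1.3259962
u_A = s / sqrt(n) = 1.3259962 / sqrt(7) = 0.50117945
u_B1 = 0.051 / sqrt(6) = 0.020820663
u_B2 = 1.408 / sqrt(6) = 0.57481359
u_B3 = 1.248 / sqrt(2) = 0.88246926
u_B4 = 0.652 / sqrt(3) = 0.37643238
uc = sqrt(0.50117945^2 + 0.020820663^2 + 0.57481359^2 + 0.88246926^2 + 0.37643238^2) = 1.2257562
U = k * uc = 3 * 1.2257562
U = 3.6773

3.6773


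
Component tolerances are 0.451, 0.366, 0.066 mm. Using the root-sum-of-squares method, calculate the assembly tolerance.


RSS = sqrt(0.451^2 + 0.366^2 + 0.066^2)
= sqrt(0.341713)
= 0.5846

0.5846


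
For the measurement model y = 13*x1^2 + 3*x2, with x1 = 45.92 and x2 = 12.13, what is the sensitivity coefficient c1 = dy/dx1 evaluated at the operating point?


y = 13*x1^2 + 3*x2
dy/dx1 = 2*13*x1
Evaluate at x1 = 45.92: c1 = 26 * 45.92
c1 = 1193.9200

1193.9200


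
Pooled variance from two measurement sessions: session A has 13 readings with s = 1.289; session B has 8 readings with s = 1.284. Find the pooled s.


s_p = sqrt(((n1-1)*s1^2 + (n2-1)*s2^2) / (n1+n2-2))
numerator = (13-1)*1.289^2 + (8-1)*1.284^2 = 19.938252 + 11.540592 = 31.478844
denominator = 13 + 8 - 2 = 19
s_p^2 = 31.478844 / 19 = 1.6567813
s_p = sqrt(1.6567813) = 1.2872

1.2872


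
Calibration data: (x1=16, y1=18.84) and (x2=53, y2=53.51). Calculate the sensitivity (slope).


slope = (y2 - y1) / (x2 - x1)
= (53.51 - 18.84) / (53 - 16)
= 34.6700 / 37
= 0.9370

0.9370


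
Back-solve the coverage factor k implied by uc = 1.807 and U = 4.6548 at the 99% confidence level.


k = U / uc
k = 4.6548 / 1.807
k = 2.576

2.576


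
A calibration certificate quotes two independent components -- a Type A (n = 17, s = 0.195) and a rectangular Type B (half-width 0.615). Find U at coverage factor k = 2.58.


u_A = s / sqrt(n) = 0.195 / sqrt(17) = 0.047294447
u_B = half_width / sqrt(3) = 0.615 / sqrt(3) = 0.35507042
uc = sqrt(u_A^2 + u_B^2) = sqrt(0.047294447^2 + 0.35507042^2) = 0.35820632
U = k * uc = 2.58 * 0.35820632
U = 0.9242

0.9242


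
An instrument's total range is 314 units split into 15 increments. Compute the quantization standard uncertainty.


resolution = range / divisions
resolution = 314 / 15 = 20.933333
u_res = resolution / (2*sqrt(3))
u_res = 20.933333 / 3.4641016
u_res = 6.0429

6.0429


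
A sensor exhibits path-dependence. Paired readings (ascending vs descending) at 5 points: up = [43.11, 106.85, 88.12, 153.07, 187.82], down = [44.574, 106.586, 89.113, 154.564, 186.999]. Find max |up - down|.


|43.11 - 44.574| = 1.4640
|106.85 - 106.586| = 0.2640
|88.12 - 89.113| = 0.9930
|153.07 - 154.564| = 1.4940
|187.82 - 186.999| = 0.8210
hysteresis = max(diffs) = 1.4940

1.4940


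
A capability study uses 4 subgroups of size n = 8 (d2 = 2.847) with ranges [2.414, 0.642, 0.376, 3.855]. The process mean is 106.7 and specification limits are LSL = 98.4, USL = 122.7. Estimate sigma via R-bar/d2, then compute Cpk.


R_bar = (2.414 + 0.642 + 0.376 + 3.855) / 4 = 1.82175
sigma = R_bar / d2 = 1.82175 / 2.847 = 0.63988409
Cp = (USL - LSL)/(6*sigma) = (122.7 - 98.4)/(6*0.63988409) = 6.3293
Cpu = (122.7 - 106.7)/(3*0.63988409) = 8.3348
Cpl = (106.7 - 98.4)/(3*0.63988409) = 4.3237
Cpk = min(Cpu, Cpl) = 4.3237

4.3237


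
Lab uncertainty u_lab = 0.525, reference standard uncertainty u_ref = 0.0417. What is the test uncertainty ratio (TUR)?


TUR = u_lab / u_ref
= 0.525 / 0.0417
= 12.5899

12.5899


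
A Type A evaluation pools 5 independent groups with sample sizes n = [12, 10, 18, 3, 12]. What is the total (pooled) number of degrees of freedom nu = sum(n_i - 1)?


nu = sum_i (n_i - 1)
nu = ((12 - 1) + (10 - 1) + (18 - 1) + (3 - 1) + (12 - 1))
nu = 11 + 9 + 17 + 2 + 11
nu = 50

50


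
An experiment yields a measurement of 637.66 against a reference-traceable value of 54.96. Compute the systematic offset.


Systematic error = measured - true
= 637.66 - 54.96
= 582.7000

582.7000


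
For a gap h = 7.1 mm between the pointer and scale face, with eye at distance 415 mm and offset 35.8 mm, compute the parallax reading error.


error = h * offset / d
= 7.1 * 35.8 / 415
= 0.6125

0.6125


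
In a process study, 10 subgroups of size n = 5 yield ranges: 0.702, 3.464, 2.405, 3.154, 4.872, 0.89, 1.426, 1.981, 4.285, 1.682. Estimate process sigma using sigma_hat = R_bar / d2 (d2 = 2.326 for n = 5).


R_bar = (0.702 + 3.464 + 2.405 + 3.154 + 4.872 + 0.89 + 1.426 + 1.981 + 4.285 + 1.682) / 10
R_bar = 24.861 / 10 = 2.4861
sigma_hat = R_bar / d2 = 2.4861 / 2.326 = 1.0688

1.0688


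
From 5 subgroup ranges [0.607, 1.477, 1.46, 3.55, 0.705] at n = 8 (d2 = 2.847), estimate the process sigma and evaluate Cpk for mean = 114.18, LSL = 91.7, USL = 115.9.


R_bar = (0.607 + 1.477 + 1.46 + 3.55 + 0.705) / 5 = 1.5598
sigma = R_bar / d2 = 1.5598 / 2.847 = 0.54787496
Cp = (USL - LSL)/(6*sigma) = (115.9 - 91.7)/(6*0.54787496) = 7.3618
Cpu = (115.9 - 114.18)/(3*0.54787496) = 1.0465
Cpl = (114.18 - 91.7)/(3*0.54787496) = 13.6771
Cpk = min(Cpu, Cpl) = 1.0465

1.0465


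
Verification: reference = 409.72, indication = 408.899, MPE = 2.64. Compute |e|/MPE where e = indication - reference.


e = indication - reference = 408.899 - 409.72 = -0.8210
|e| = 0.8210
ratio = |e| / MPE = 0.8210 / 2.64
ratio = 0.3110

0.3110


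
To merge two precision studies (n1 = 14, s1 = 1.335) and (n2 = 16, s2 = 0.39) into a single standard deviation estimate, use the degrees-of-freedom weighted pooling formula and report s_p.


s_p = sqrt(((n1-1)*s1^2 + (n2-1)*s2^2) / (n1+n2-2))
numerator = (14-1)*1.335^2 + (16-1)*0.39^2 = 23.168925 + 2.2815 = 25.450425
denominator = 14 + 16 - 2 = 28
s_p^2 = 25.450425 / 28 = 0.90894375
s_p = sqrt(0.90894375) = 0.9534

0.9534


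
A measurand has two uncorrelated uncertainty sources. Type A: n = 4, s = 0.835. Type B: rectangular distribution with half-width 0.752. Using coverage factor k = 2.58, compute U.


u_A = s / sqrt(n) = 0.835 / sqrt(4) = 0.4175
u_B = half_width / sqrt(3) = 0.752 / sqrt(3) = 0.4341674
uc = sqrt(u_A^2 + u_B^2) = sqrt(0.4175^2 + 0.4341674^2) = 0.60233511
U = k * uc = 2.58 * 0.60233511
U = 1.5540

1.5540


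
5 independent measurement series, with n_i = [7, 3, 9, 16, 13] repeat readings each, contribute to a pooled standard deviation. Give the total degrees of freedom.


nu = sum_i (n_i - 1)
nu = ((7 - 1) + (3 - 1) + (9 - 1) + (16 - 1) + (13 - 1))
nu = 6 + 2 + 8 + 15 + 12
nu = 43

43


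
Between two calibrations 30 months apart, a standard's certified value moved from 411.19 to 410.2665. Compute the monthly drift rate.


rate = (v2 - v1) / months
= (410.2665 - 411.19) / 30
= -0.9235 / 30
= -0.0308

-0.0308


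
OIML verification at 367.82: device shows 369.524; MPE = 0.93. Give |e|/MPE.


e = indication - reference = 369.524 - 367.82 = 1.7040
|e| = 1.7040
ratio = |e| / MPE = 1.7040 / 0.93
ratio = 1.8323

1.8323


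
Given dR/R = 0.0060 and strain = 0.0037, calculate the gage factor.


GF = (dR/R) / epsilon
= 0.0060 / 0.0037
= 1.6216

1.6216


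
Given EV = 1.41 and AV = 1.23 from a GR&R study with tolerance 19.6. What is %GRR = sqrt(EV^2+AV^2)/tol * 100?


GRR = sqrt(EV^2 + AV^2) = sqrt(1.41^2 + 1.23^2) = 1.8710959
%GRR = GRR / tol * 100 = 1.8710959 / 19.6 * 100
%GRR = 9.5464

9.5464


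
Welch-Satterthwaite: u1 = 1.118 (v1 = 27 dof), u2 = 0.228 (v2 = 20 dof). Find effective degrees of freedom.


uc = sqrt(u1^2 + u2^2) = sqrt(1.118^2 + 0.228^2) = 1.1410118
v_eff = uc^4 / (u1^4/v1 + u2^4/v2)
= 1.1410118^4 / (1.118^4/27 + 0.228^4/20)
= 1.6949643 / 0.05799845
v_eff = 29.2243

29.2243


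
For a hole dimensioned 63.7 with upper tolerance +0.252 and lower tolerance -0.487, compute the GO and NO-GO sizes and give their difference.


GO = nominal - lower_tol (smallest hole = maximum material condition)
GO = 63.7 - 0.487 = 63.213
NO-GO = nominal + upper_tol (largest hole = least material condition)
NO-GO = 63.7 + 0.252 = 63.952
spread = NO-GO - GO = 63.952 - 63.213 = 0.7390

0.7390


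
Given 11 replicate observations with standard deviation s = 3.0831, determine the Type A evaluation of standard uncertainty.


u_A = s / sqrt(n)
u_A = 3.0831 / sqrt(11)
u_A = 3.0831 / 3.3166248
u_A = 0.9296

0.9296


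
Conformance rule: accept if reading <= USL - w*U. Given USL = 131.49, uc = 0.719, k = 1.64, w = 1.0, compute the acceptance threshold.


U = k * uc = 1.64 * 0.719 = 1.17916
guard band g = w * U = 1.0 * 1.17916 = 1.17916
AL = USL - g = 131.49 - 1.17916
AL = 130.3108

130.3108


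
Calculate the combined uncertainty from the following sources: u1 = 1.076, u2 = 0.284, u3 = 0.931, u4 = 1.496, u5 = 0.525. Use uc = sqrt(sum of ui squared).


uc = sqrt(1.076^2 + 0.284^2 + 0.931^2 + 1.496^2 + 0.525^2)
uc = sqrt(4.618834)
uc = 2.1491

2.1491


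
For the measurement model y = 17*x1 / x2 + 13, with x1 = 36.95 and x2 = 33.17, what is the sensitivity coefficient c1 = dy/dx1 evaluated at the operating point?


y = 17*x1 / x2 + 13
dy/dx1 = 17/x2
Evaluate at x2 = 33.17: c1 = 17 / 33.17
c1 = 0.5125

0.5125


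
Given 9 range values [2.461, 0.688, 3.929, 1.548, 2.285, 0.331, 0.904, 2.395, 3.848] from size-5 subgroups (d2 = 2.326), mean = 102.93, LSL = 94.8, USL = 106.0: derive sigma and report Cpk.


R_bar = (2.461 + 0.688 + 3.929 + 1.548 + 2.285 + 0.331 + 0.904 + 2.395 + 3.848) / 9 = 2.0432222
sigma = R_bar / d2 = 2.0432222 / 2.326 = 0.87842743
Cp = (USL - LSL)/(6*sigma) = (106.0 - 94.8)/(6*0.87842743) = 2.1250
Cpu = (106.0 - 102.93)/(3*0.87842743) = 1.1650
Cpl = (102.93 - 94.8)/(3*0.87842743) = 3.0851
Cpk = min(Cpu, Cpl) = 1.1650

1.1650


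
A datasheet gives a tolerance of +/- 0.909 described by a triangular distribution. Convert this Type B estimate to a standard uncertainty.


u_B = half_width / sqrt(6)
u_B = 0.909 / 2.4494897
u_B = 0.3711

0.3711
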